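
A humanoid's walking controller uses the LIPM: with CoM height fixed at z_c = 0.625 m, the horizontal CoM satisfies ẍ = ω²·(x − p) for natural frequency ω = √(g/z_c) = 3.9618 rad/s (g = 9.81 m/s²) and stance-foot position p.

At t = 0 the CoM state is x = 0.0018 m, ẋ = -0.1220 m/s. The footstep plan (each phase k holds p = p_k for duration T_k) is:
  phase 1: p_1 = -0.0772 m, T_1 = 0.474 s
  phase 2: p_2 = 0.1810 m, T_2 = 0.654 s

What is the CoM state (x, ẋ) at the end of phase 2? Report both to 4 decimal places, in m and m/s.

x = 0.5526, ẋ = 1.5438

phase 1: p=-0.0772, T=0.474, ωT=1.877893, cosh=3.346312, sinh=3.193400; start (x,ẋ)=(0.001800, -0.122000) → end (x,ẋ)=(0.088821, 0.591227)
phase 2: p=0.1810, T=0.654, ωT=2.591017, cosh=6.709141, sinh=6.634197; start (x,ẋ)=(0.088821, 0.591227) → end (x,ẋ)=(0.552591, 1.543849)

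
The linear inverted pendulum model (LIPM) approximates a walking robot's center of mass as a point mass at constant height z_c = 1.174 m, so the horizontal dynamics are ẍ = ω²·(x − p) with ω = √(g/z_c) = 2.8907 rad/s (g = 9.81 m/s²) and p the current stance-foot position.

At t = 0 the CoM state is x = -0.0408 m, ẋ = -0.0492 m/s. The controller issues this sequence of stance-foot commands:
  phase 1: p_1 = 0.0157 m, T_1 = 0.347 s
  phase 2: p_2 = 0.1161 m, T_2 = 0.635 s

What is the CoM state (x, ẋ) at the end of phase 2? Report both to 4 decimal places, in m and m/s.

phase 1: p=0.0157, T=0.347, ωT=1.003073, cosh=1.546699, sinh=1.179948; start (x,ẋ)=(-0.040800, -0.049200) → end (x,ẋ)=(-0.091771, -0.268812)
phase 2: p=0.1161, T=0.635, ωT=1.835595, cosh=3.214189, sinh=3.054671; start (x,ẋ)=(-0.091771, -0.268812) → end (x,ẋ)=(-0.836098, -2.699545)

x = -0.8361, ẋ = -2.6995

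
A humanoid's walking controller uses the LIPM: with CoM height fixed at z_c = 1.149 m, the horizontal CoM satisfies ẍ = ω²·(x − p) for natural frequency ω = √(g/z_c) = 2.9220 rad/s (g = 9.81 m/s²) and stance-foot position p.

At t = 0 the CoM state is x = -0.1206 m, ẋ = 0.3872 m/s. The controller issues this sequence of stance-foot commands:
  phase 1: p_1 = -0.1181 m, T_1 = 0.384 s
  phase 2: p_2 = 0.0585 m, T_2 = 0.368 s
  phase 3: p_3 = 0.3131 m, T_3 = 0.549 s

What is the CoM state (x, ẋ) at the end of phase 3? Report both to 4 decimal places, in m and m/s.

phase 1: p=-0.1181, T=0.384, ωT=1.122048, cosh=1.698375, sinh=1.372763; start (x,ẋ)=(-0.120600, 0.387200) → end (x,ẋ)=(0.059562, 0.647583)
phase 2: p=0.0585, T=0.368, ωT=1.075296, cosh=1.636029, sinh=1.294832; start (x,ẋ)=(0.059562, 0.647583) → end (x,ẋ)=(0.347201, 1.063480)
phase 3: p=0.3131, T=0.549, ωT=1.604178, cosh=2.587412, sinh=2.386357; start (x,ẋ)=(0.347201, 1.063480) → end (x,ẋ)=(1.269864, 2.989448)

x = 1.2699, ẋ = 2.9894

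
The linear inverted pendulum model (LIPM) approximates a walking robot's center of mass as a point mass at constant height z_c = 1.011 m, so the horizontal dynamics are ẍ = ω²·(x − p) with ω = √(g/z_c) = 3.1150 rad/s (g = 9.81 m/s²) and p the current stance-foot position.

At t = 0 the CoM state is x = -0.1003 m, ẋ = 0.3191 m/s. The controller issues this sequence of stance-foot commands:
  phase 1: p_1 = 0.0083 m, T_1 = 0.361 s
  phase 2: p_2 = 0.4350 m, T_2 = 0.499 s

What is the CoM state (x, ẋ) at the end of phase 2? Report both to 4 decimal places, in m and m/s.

x = -0.6718, ẋ = -3.1217

phase 1: p=0.0083, T=0.361, ωT=1.124515, cosh=1.701767, sinh=1.376957; start (x,ẋ)=(-0.100300, 0.319100) → end (x,ẋ)=(-0.035457, 0.077224)
phase 2: p=0.4350, T=0.499, ωT=1.554385, cosh=2.471747, sinh=2.260428; start (x,ẋ)=(-0.035457, 0.077224) → end (x,ẋ)=(-0.671811, -3.121716)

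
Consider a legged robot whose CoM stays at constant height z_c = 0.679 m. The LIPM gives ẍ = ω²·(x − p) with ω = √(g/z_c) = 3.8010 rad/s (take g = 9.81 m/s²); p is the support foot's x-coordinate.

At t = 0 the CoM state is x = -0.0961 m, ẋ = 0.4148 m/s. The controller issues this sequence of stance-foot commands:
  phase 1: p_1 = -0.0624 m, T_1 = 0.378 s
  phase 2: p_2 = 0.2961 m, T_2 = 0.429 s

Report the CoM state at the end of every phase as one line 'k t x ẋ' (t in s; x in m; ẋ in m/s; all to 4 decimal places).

phase 1: p=-0.0624, T=0.378, ωT=1.436778, cosh=2.222405, sinh=1.984713; start (x,ẋ)=(-0.096100, 0.414800) → end (x,ẋ)=(0.079295, 0.667625)
phase 2: p=0.2961, T=0.429, ωT=1.630629, cosh=2.651446, sinh=2.455640; start (x,ẋ)=(0.079295, 0.667625) → end (x,ẋ)=(0.152573, -0.253462)

1 0.3780 0.0793 0.6676
2 0.8070 0.1526 -0.2535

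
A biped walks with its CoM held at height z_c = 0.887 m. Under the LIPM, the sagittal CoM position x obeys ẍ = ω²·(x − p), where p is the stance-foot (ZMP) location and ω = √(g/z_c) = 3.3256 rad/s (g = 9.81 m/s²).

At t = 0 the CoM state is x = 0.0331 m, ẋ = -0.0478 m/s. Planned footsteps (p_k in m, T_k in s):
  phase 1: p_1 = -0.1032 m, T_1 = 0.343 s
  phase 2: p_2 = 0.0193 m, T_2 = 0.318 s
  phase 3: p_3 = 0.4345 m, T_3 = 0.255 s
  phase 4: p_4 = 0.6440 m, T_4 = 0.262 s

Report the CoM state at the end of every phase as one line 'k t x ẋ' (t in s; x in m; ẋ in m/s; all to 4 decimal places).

phase 1: p=-0.1032, T=0.343, ωT=1.140681, cosh=1.724250, sinh=1.404648; start (x,ẋ)=(0.033100, -0.047800) → end (x,ẋ)=(0.111626, 0.554279)
phase 2: p=0.0193, T=0.318, ωT=1.057541, cosh=1.613295, sinh=1.265986; start (x,ẋ)=(0.111626, 0.554279) → end (x,ẋ)=(0.379251, 1.282922)
phase 3: p=0.4345, T=0.255, ωT=0.848028, cosh=1.381648, sinh=0.953389; start (x,ẋ)=(0.379251, 1.282922) → end (x,ẋ)=(0.725956, 1.597374)
phase 4: p=0.6440, T=0.262, ωT=0.871307, cosh=1.404219, sinh=0.985814; start (x,ẋ)=(0.725956, 1.597374) → end (x,ẋ)=(1.232597, 2.511749)

1 0.3430 0.1116 0.5543
2 0.6610 0.3793 1.2829
3 0.9160 0.7260 1.5974
4 1.1780 1.2326 2.5117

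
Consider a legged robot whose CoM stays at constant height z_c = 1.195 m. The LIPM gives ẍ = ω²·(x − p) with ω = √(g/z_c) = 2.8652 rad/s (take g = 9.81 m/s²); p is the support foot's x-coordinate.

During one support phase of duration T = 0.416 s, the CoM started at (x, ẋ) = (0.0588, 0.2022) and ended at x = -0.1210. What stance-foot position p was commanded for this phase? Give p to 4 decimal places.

ωT = 2.8652·0.416 = 1.191923; cosh(ωT) = 1.798523, sinh(ωT) = 1.494886
x(T) = p + (x₀−p)·cosh(ωT) + (ẋ₀/ω)·sinh(ωT) ⇒ p·(1 − cosh) = x(T) − x₀·cosh − (ẋ₀/ω)·sinh
numerator   = -0.1210 − (0.0588)·1.798523 − (0.2022/2.8652)·1.494886 = -0.332249
denominator = 1 − 1.798523 = -0.798523
p = -0.332249 / -0.798523 = 0.4161

p = 0.4161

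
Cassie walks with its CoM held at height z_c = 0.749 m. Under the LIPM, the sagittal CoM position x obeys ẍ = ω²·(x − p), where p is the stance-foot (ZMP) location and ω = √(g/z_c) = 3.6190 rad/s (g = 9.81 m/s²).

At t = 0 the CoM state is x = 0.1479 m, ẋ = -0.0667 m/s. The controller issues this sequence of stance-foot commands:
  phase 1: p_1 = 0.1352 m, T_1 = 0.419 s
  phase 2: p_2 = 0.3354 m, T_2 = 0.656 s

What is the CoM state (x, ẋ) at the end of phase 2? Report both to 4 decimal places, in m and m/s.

phase 1: p=0.1352, T=0.419, ωT=1.516361, cosh=2.387563, sinh=2.168054; start (x,ẋ)=(0.147900, -0.066700) → end (x,ẋ)=(0.125564, -0.059604)
phase 2: p=0.3354, T=0.656, ωT=2.374064, cosh=5.417028, sinh=5.323927; start (x,ẋ)=(0.125564, -0.059604) → end (x,ẋ)=(-0.888973, -4.365852)

x = -0.8890, ẋ = -4.3659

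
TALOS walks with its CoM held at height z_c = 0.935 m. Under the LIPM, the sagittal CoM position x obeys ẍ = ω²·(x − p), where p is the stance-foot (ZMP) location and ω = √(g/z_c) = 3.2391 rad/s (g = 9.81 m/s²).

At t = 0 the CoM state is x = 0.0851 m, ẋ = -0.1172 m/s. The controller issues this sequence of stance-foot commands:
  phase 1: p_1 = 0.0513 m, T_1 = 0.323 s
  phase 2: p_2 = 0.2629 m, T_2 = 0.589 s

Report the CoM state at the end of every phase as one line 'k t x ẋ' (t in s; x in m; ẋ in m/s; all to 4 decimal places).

1 0.3230 0.0602 -0.0508
2 0.9120 -0.4868 -2.3383

phase 1: p=0.0513, T=0.323, ωT=1.046229, cosh=1.599078, sinh=1.247818; start (x,ẋ)=(0.085100, -0.117200) → end (x,ẋ)=(0.060199, -0.050799)
phase 2: p=0.2629, T=0.589, ωT=1.907830, cosh=3.443426, sinh=3.295024; start (x,ẋ)=(0.060199, -0.050799) → end (x,ẋ)=(-0.486761, -2.338330)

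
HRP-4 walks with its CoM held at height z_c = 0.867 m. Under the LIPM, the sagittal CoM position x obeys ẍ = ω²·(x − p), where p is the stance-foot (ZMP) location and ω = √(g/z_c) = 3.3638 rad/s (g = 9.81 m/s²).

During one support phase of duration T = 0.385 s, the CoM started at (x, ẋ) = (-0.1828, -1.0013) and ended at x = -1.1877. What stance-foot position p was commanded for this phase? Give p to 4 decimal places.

ωT = 3.3638·0.385 = 1.295063; cosh(ωT) = 1.962553, sinh(ωT) = 1.688673
x(T) = p + (x₀−p)·cosh(ωT) + (ẋ₀/ω)·sinh(ωT) ⇒ p·(1 − cosh) = x(T) − x₀·cosh − (ẋ₀/ω)·sinh
numerator   = -1.1877 − (-0.1828)·1.962553 − (-1.0013/3.3638)·1.688673 = -0.326279
denominator = 1 − 1.962553 = -0.962553
p = -0.326279 / -0.962553 = 0.3390

p = 0.3390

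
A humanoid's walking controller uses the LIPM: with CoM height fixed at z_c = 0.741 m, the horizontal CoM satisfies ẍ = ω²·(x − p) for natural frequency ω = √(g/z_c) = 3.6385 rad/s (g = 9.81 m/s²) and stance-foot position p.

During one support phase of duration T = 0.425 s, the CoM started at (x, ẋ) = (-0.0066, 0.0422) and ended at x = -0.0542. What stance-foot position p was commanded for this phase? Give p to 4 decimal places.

p = 0.0440

ωT = 3.6385·0.425 = 1.546363; cosh(ωT) = 2.453692, sinh(ωT) = 2.240671
x(T) = p + (x₀−p)·cosh(ωT) + (ẋ₀/ω)·sinh(ωT) ⇒ p·(1 − cosh) = x(T) − x₀·cosh − (ẋ₀/ω)·sinh
numerator   = -0.0542 − (-0.0066)·2.453692 − (0.0422/3.6385)·2.240671 = -0.063993
denominator = 1 − 2.453692 = -1.453692
p = -0.063993 / -1.453692 = 0.0440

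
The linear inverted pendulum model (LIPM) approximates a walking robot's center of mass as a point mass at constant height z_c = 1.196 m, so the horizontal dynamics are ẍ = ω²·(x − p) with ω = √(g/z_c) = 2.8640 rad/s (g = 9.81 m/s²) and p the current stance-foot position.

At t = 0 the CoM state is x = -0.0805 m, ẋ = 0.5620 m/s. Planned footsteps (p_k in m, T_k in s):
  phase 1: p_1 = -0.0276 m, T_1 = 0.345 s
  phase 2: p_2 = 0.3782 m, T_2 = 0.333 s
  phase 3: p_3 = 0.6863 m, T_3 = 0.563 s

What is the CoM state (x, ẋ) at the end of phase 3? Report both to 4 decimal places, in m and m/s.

x = -0.2715, ẋ = -2.4576

phase 1: p=-0.0276, T=0.345, ωT=0.988080, cosh=1.529182, sinh=1.156891; start (x,ẋ)=(-0.080500, 0.562000) → end (x,ẋ)=(0.118522, 0.684125)
phase 2: p=0.3782, T=0.333, ωT=0.953712, cosh=1.490317, sinh=1.105009; start (x,ẋ)=(0.118522, 0.684125) → end (x,ẋ)=(0.255151, 0.197747)
phase 3: p=0.6863, T=0.563, ωT=1.612432, cosh=2.607197, sinh=2.407795; start (x,ẋ)=(0.255151, 0.197747) → end (x,ẋ)=(-0.271542, -2.457605)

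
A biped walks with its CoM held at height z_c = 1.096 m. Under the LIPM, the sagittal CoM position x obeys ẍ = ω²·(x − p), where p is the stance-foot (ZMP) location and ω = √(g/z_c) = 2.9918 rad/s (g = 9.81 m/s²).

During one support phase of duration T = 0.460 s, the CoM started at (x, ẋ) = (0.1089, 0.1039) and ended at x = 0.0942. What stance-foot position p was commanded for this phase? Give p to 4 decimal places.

ωT = 2.9918·0.460 = 1.376228; cosh(ωT) = 2.106233, sinh(ωT) = 1.853704
x(T) = p + (x₀−p)·cosh(ωT) + (ẋ₀/ω)·sinh(ωT) ⇒ p·(1 − cosh) = x(T) − x₀·cosh − (ẋ₀/ω)·sinh
numerator   = 0.0942 − (0.1089)·2.106233 − (0.1039/2.9918)·1.853704 = -0.199545
denominator = 1 − 2.106233 = -1.106233
p = -0.199545 / -1.106233 = 0.1804

p = 0.1804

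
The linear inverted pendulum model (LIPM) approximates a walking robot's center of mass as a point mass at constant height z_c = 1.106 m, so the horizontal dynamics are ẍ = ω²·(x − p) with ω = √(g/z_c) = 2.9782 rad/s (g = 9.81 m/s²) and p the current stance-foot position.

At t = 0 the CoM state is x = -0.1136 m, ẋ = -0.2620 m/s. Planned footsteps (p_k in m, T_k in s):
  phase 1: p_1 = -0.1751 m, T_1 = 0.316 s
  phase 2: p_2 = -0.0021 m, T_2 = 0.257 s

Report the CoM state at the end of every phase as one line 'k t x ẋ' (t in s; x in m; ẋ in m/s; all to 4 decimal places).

phase 1: p=-0.1751, T=0.316, ωT=0.941111, cosh=1.476511, sinh=1.086317; start (x,ẋ)=(-0.113600, -0.262000) → end (x,ẋ)=(-0.179861, -0.187877)
phase 2: p=-0.0021, T=0.257, ωT=0.765397, cosh=1.307499, sinh=0.842350; start (x,ẋ)=(-0.179861, -0.187877) → end (x,ẋ)=(-0.287661, -0.691594)

1 0.3160 -0.1799 -0.1879
2 0.5730 -0.2877 -0.6916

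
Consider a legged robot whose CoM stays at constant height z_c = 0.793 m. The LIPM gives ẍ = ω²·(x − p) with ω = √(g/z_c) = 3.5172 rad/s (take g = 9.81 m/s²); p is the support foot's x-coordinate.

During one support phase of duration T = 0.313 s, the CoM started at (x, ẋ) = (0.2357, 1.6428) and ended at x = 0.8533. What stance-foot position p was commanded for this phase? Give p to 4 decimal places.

ωT = 3.5172·0.313 = 1.100884; cosh(ωT) = 1.669699, sinh(ωT) = 1.337122
x(T) = p + (x₀−p)·cosh(ωT) + (ẋ₀/ω)·sinh(ωT) ⇒ p·(1 − cosh) = x(T) − x₀·cosh − (ẋ₀/ω)·sinh
numerator   = 0.8533 − (0.2357)·1.669699 − (1.6428/3.5172)·1.337122 = -0.164786
denominator = 1 − 1.669699 = -0.669699
p = -0.164786 / -0.669699 = 0.2461

p = 0.2461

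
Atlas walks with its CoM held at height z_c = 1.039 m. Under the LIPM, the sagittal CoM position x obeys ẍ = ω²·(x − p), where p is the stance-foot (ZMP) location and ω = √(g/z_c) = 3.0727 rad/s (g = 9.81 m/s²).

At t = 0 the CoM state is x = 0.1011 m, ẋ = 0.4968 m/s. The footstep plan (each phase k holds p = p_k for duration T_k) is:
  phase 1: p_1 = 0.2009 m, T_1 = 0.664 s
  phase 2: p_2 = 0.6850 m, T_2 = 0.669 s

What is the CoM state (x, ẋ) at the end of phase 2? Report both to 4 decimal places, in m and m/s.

phase 1: p=0.2009, T=0.664, ωT=2.040273, cosh=3.911350, sinh=3.781357; start (x,ẋ)=(0.101100, 0.496800) → end (x,ẋ)=(0.421924, 0.783585)
phase 2: p=0.6850, T=0.669, ωT=2.055636, cosh=3.969909, sinh=3.841898; start (x,ẋ)=(0.421924, 0.783585) → end (x,ẋ)=(0.620355, 0.005153)

x = 0.6204, ẋ = 0.0052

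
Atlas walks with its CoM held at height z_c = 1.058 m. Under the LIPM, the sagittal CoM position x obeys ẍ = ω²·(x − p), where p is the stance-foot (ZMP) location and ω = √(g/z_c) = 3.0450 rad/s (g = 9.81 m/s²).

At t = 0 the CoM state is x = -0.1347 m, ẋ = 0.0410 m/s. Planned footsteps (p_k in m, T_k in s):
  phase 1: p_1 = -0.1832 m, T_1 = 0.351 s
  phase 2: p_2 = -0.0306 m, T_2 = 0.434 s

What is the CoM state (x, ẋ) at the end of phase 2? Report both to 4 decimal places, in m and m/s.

x = 0.0028, ẋ = 0.2160

phase 1: p=-0.1832, T=0.351, ωT=1.068795, cosh=1.627645, sinh=1.284223; start (x,ẋ)=(-0.134700, 0.041000) → end (x,ẋ)=(-0.086968, 0.256391)
phase 2: p=-0.0306, T=0.434, ωT=1.321530, cosh=2.007940, sinh=1.741213; start (x,ẋ)=(-0.086968, 0.256391) → end (x,ẋ)=(0.002829, 0.215957)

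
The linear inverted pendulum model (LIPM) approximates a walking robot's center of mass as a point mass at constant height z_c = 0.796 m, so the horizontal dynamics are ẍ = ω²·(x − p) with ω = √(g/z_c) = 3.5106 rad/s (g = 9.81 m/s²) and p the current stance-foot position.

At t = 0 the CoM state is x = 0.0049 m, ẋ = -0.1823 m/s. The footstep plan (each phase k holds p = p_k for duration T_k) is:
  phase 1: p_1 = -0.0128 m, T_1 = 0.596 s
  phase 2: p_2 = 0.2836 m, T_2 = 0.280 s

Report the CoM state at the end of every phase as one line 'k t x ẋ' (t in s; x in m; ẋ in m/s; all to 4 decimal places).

1 0.5960 -0.1472 -0.5020
2 0.8760 -0.5369 -2.5024

phase 1: p=-0.0128, T=0.596, ωT=2.092318, cosh=4.113538, sinh=3.990137; start (x,ẋ)=(0.004900, -0.182300) → end (x,ẋ)=(-0.147192, -0.501960)
phase 2: p=0.2836, T=0.280, ωT=0.982968, cosh=1.523287, sinh=1.149089; start (x,ẋ)=(-0.147192, -0.501960) → end (x,ẋ)=(-0.536922, -2.502441)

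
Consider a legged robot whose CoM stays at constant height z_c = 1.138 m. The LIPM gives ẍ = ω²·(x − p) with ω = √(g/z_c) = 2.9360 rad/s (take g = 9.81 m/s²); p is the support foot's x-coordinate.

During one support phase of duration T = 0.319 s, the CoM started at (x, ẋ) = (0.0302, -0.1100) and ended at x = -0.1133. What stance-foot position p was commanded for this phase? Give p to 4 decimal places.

p = 0.2487

ωT = 2.9360·0.319 = 0.936584; cosh(ωT) = 1.471608, sinh(ωT) = 1.079643
x(T) = p + (x₀−p)·cosh(ωT) + (ẋ₀/ω)·sinh(ωT) ⇒ p·(1 − cosh) = x(T) − x₀·cosh − (ẋ₀/ω)·sinh
numerator   = -0.1133 − (0.0302)·1.471608 − (-0.1100/2.9360)·1.079643 = -0.117293
denominator = 1 − 1.471608 = -0.471608
p = -0.117293 / -0.471608 = 0.2487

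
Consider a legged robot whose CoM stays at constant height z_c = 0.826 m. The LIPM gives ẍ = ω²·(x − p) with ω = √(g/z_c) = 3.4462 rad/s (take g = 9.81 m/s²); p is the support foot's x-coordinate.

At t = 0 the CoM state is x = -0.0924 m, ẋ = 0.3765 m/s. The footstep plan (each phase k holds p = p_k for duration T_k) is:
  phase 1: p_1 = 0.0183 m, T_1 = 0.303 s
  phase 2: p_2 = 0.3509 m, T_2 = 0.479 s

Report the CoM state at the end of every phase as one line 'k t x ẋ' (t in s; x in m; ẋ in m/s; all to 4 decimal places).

phase 1: p=0.0183, T=0.303, ωT=1.044199, cosh=1.596547, sinh=1.244573; start (x,ẋ)=(-0.092400, 0.376500) → end (x,ẋ)=(-0.022467, 0.126302)
phase 2: p=0.3509, T=0.479, ωT=1.650730, cosh=2.701346, sinh=2.509436; start (x,ẋ)=(-0.022467, 0.126302) → end (x,ẋ)=(-0.565724, -2.887700)

1 0.3030 -0.0225 0.1263
2 0.7820 -0.5657 -2.8877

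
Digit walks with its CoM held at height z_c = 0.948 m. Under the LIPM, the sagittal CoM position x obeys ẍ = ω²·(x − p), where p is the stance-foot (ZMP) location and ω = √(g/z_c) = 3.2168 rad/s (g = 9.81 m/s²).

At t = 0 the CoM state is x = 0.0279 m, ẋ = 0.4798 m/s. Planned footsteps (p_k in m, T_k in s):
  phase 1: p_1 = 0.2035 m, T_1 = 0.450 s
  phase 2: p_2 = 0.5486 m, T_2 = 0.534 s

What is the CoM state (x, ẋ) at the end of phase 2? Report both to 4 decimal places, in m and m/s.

x = -0.7640, ẋ = -3.9791

phase 1: p=0.2035, T=0.450, ωT=1.447560, cosh=2.243934, sinh=2.008791; start (x,ẋ)=(0.027900, 0.479800) → end (x,ẋ)=(0.109085, -0.058066)
phase 2: p=0.5486, T=0.534, ωT=1.717771, cosh=2.875781, sinh=2.696315; start (x,ẋ)=(0.109085, -0.058066) → end (x,ẋ)=(-0.764019, -3.979120)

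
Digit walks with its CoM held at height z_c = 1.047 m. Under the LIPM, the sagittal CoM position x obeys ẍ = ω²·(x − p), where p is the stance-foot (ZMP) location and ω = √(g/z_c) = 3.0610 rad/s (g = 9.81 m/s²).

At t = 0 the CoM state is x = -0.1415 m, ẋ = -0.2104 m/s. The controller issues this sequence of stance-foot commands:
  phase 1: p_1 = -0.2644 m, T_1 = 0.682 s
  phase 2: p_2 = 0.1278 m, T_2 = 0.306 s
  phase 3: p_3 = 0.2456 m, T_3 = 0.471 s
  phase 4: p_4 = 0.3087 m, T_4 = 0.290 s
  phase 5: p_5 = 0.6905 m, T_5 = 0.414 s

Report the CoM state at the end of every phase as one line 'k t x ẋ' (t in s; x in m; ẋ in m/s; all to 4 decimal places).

1 0.6820 -0.0341 0.6323
2 0.9880 0.1126 0.3954
3 1.4590 0.2065 0.0701
4 1.7490 0.1866 -0.2162
5 2.1630 -0.3906 -2.9358

phase 1: p=-0.2644, T=0.682, ωT=2.087602, cosh=4.094767, sinh=3.970783; start (x,ẋ)=(-0.141500, -0.210400) → end (x,ẋ)=(-0.034088, 0.632257)
phase 2: p=0.1278, T=0.306, ωT=0.936666, cosh=1.471697, sinh=1.079764; start (x,ẋ)=(-0.034088, 0.632257) → end (x,ẋ)=(0.112578, 0.395426)
phase 3: p=0.2456, T=0.471, ωT=1.441731, cosh=2.232263, sinh=1.995745; start (x,ẋ)=(0.112578, 0.395426) → end (x,ẋ)=(0.206476, 0.070071)
phase 4: p=0.3087, T=0.290, ωT=0.887690, cosh=1.420558, sinh=1.008953; start (x,ẋ)=(0.206476, 0.070071) → end (x,ẋ)=(0.186581, -0.216171)
phase 5: p=0.6905, T=0.414, ωT=1.267254, cosh=1.916346, sinh=1.634742; start (x,ẋ)=(0.186581, -0.216171) → end (x,ẋ)=(-0.390631, -2.935843)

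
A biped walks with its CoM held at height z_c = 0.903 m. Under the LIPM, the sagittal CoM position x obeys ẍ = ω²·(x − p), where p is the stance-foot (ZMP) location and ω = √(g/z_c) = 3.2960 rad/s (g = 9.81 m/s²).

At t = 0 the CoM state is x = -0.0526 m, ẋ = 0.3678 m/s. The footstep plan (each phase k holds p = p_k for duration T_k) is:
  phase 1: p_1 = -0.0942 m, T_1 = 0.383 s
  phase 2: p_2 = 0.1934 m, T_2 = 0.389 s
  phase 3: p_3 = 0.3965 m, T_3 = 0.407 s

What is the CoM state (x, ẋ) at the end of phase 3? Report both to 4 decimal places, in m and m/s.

x = 1.7194, ẋ = 4.6087

phase 1: p=-0.0942, T=0.383, ωT=1.262368, cosh=1.908381, sinh=1.625398; start (x,ẋ)=(-0.052600, 0.367800) → end (x,ẋ)=(0.166567, 0.924767)
phase 2: p=0.1934, T=0.389, ωT=1.282144, cosh=1.940901, sinh=1.663459; start (x,ẋ)=(0.166567, 0.924767) → end (x,ẋ)=(0.608040, 1.647759)
phase 3: p=0.3965, T=0.407, ωT=1.341472, cosh=2.043065, sinh=1.781604; start (x,ẋ)=(0.608040, 1.647759) → end (x,ẋ)=(1.719361, 4.608675)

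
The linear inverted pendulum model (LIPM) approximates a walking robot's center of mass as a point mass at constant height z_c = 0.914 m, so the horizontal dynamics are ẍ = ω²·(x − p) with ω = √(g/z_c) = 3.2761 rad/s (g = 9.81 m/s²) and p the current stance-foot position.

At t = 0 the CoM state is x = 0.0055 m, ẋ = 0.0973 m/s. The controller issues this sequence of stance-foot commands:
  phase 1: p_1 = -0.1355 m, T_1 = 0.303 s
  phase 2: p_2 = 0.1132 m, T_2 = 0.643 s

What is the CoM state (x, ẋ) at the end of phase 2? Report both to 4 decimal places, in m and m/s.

x = 0.9715, ẋ = 2.8946

phase 1: p=-0.1355, T=0.303, ωT=0.992658, cosh=1.534494, sinh=1.163904; start (x,ẋ)=(0.005500, 0.097300) → end (x,ẋ)=(0.115432, 0.686949)
phase 2: p=0.1132, T=0.643, ωT=2.106532, cosh=4.170674, sinh=4.049015; start (x,ẋ)=(0.115432, 0.686949) → end (x,ẋ)=(0.971524, 2.894640)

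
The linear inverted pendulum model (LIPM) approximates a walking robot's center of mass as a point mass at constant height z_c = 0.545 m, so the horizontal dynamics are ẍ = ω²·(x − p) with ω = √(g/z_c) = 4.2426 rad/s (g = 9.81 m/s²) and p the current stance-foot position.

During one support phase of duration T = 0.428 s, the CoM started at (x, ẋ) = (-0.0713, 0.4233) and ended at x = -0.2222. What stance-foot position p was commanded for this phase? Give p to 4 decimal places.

p = 0.1373

ωT = 4.2426·0.428 = 1.815833; cosh(ωT) = 3.154447, sinh(ωT) = 2.991745
x(T) = p + (x₀−p)·cosh(ωT) + (ẋ₀/ω)·sinh(ωT) ⇒ p·(1 − cosh) = x(T) − x₀·cosh − (ẋ₀/ω)·sinh
numerator   = -0.2222 − (-0.0713)·3.154447 − (0.4233/4.2426)·2.991745 = -0.295785
denominator = 1 − 3.154447 = -2.154447
p = -0.295785 / -2.154447 = 0.1373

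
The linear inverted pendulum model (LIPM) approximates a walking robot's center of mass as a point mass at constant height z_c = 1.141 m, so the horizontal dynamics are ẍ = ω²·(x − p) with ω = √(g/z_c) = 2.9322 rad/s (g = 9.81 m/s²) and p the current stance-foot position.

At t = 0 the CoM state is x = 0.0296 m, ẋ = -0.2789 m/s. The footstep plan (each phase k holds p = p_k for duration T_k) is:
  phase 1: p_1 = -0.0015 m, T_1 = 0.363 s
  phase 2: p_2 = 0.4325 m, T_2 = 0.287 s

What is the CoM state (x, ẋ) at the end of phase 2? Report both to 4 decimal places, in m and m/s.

x = -0.3704, ẋ = -1.8606

phase 1: p=-0.0015, T=0.363, ωT=1.064389, cosh=1.622002, sinh=1.277064; start (x,ẋ)=(0.029600, -0.278900) → end (x,ẋ)=(-0.072525, -0.335919)
phase 2: p=0.4325, T=0.287, ωT=0.841541, cosh=1.375493, sinh=0.944447; start (x,ẋ)=(-0.072525, -0.335919) → end (x,ẋ)=(-0.370357, -1.860625)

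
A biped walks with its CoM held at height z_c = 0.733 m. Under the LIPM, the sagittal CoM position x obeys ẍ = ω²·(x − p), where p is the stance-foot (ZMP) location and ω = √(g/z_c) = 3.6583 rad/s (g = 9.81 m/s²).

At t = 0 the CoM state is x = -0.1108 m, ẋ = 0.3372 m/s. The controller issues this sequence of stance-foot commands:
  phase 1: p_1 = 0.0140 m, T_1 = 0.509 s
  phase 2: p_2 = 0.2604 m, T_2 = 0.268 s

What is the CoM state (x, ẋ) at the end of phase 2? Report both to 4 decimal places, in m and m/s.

phase 1: p=0.0140, T=0.509, ωT=1.862075, cosh=3.296214, sinh=3.140864; start (x,ẋ)=(-0.110800, 0.337200) → end (x,ẋ)=(-0.107862, -0.322496)
phase 2: p=0.2604, T=0.268, ωT=0.980424, cosh=1.520370, sinh=1.145218; start (x,ẋ)=(-0.107862, -0.322496) → end (x,ẋ)=(-0.400450, -2.033164)

x = -0.4005, ẋ = -2.0332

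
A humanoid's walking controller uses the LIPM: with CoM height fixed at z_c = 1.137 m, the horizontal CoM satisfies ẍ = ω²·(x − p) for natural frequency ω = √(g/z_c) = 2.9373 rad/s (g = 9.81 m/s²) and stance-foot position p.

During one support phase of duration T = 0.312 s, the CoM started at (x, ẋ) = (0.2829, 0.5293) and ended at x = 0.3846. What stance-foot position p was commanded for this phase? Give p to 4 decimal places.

p = 0.4774

ωT = 2.9373·0.312 = 0.916438; cosh(ωT) = 1.450154, sinh(ωT) = 1.050213
x(T) = p + (x₀−p)·cosh(ωT) + (ẋ₀/ω)·sinh(ωT) ⇒ p·(1 − cosh) = x(T) − x₀·cosh − (ẋ₀/ω)·sinh
numerator   = 0.3846 − (0.2829)·1.450154 − (0.5293/2.9373)·1.050213 = -0.214896
denominator = 1 − 1.450154 = -0.450154
p = -0.214896 / -0.450154 = 0.4774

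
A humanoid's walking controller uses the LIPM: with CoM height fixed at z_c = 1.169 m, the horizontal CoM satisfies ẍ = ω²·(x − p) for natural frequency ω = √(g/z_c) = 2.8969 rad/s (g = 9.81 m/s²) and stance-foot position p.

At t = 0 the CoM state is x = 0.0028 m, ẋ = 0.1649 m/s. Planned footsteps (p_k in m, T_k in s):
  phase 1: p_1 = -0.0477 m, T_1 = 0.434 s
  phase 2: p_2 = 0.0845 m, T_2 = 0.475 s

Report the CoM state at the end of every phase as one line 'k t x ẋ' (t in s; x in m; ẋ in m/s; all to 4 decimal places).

1 0.4340 0.1402 0.5497
2 0.9090 0.5535 1.4567

phase 1: p=-0.0477, T=0.434, ωT=1.257255, cosh=1.900095, sinh=1.615661; start (x,ẋ)=(0.002800, 0.164900) → end (x,ẋ)=(0.140223, 0.549686)
phase 2: p=0.0845, T=0.475, ωT=1.376027, cosh=2.105861, sinh=1.853281; start (x,ẋ)=(0.140223, 0.549686) → end (x,ẋ)=(0.553505, 1.456727)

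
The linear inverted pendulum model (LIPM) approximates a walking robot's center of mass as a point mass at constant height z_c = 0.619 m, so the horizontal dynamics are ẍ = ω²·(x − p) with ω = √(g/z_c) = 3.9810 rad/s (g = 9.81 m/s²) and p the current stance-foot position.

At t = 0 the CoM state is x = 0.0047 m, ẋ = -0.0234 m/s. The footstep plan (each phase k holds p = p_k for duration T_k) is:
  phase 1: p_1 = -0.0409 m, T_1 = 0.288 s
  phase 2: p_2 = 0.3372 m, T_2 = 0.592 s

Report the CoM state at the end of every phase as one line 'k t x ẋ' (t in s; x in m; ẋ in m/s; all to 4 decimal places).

1 0.2880 0.0298 0.2163
2 0.8800 -1.0158 -5.2498

phase 1: p=-0.0409, T=0.288, ωT=1.146528, cosh=1.732492, sinh=1.414754; start (x,ẋ)=(0.004700, -0.023400) → end (x,ẋ)=(0.029786, 0.216285)
phase 2: p=0.3372, T=0.592, ωT=2.356752, cosh=5.325668, sinh=5.230940; start (x,ẋ)=(0.029786, 0.216285) → end (x,ẋ)=(-1.015792, -5.249844)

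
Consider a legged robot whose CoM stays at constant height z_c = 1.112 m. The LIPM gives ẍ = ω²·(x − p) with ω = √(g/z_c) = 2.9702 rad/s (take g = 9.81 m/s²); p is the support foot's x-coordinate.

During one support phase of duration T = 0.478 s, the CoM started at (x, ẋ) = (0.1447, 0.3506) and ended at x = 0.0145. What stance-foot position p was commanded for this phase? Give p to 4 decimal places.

p = 0.4475

ωT = 2.9702·0.478 = 1.419756; cosh(ωT) = 2.188941, sinh(ωT) = 1.947168
x(T) = p + (x₀−p)·cosh(ωT) + (ẋ₀/ω)·sinh(ωT) ⇒ p·(1 − cosh) = x(T) − x₀·cosh − (ẋ₀/ω)·sinh
numerator   = 0.0145 − (0.1447)·2.188941 − (0.3506/2.9702)·1.947168 = -0.532082
denominator = 1 − 2.188941 = -1.188941
p = -0.532082 / -1.188941 = 0.4475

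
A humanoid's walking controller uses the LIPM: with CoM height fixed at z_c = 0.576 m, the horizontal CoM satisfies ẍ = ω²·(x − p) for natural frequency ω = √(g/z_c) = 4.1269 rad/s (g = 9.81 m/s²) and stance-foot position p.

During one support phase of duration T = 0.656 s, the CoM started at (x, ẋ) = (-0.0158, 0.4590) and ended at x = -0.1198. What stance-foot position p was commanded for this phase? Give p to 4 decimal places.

p = 0.1273

ωT = 4.1269·0.656 = 2.707246; cosh(ωT) = 7.527334, sinh(ωT) = 7.460614
x(T) = p + (x₀−p)·cosh(ωT) + (ẋ₀/ω)·sinh(ωT) ⇒ p·(1 − cosh) = x(T) − x₀·cosh − (ẋ₀/ω)·sinh
numerator   = -0.1198 − (-0.0158)·7.527334 − (0.4590/4.1269)·7.460614 = -0.830649
denominator = 1 − 7.527334 = -6.527334
p = -0.830649 / -6.527334 = 0.1273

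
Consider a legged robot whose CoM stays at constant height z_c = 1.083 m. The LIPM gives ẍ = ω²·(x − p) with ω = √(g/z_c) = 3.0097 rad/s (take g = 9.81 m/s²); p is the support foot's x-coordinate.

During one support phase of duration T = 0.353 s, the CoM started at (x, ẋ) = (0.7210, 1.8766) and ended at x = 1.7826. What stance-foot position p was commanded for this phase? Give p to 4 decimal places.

p = 0.2895

ωT = 3.0097·0.353 = 1.062424; cosh(ωT) = 1.619497, sinh(ωT) = 1.273880
x(T) = p + (x₀−p)·cosh(ωT) + (ẋ₀/ω)·sinh(ωT) ⇒ p·(1 − cosh) = x(T) − x₀·cosh − (ẋ₀/ω)·sinh
numerator   = 1.7826 − (0.7210)·1.619497 − (1.8766/3.0097)·1.273880 = -0.179343
denominator = 1 − 1.619497 = -0.619497
p = -0.179343 / -0.619497 = 0.2895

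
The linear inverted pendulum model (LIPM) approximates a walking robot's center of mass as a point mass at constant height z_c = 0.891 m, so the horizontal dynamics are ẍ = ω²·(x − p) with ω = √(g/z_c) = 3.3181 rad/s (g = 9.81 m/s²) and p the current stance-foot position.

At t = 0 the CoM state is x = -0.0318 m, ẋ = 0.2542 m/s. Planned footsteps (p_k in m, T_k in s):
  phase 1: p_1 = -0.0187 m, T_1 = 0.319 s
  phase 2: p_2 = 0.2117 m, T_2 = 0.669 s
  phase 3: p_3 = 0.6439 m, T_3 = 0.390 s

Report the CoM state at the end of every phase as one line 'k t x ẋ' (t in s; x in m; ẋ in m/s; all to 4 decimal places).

phase 1: p=-0.0187, T=0.319, ωT=1.058474, cosh=1.614477, sinh=1.267492; start (x,ẋ)=(-0.031800, 0.254200) → end (x,ẋ)=(0.057253, 0.355306)
phase 2: p=0.2117, T=0.669, ωT=2.219809, cosh=4.657101, sinh=4.548471; start (x,ẋ)=(0.057253, 0.355306) → end (x,ẋ)=(-0.020520, -0.676261)
phase 3: p=0.6439, T=0.390, ωT=1.294059, cosh=1.960859, sinh=1.686703; start (x,ẋ)=(-0.020520, -0.676261) → end (x,ẋ)=(-1.002700, -5.044576)

1 0.3190 0.0573 0.3553
2 0.9880 -0.0205 -0.6763
3 1.3780 -1.0027 -5.0446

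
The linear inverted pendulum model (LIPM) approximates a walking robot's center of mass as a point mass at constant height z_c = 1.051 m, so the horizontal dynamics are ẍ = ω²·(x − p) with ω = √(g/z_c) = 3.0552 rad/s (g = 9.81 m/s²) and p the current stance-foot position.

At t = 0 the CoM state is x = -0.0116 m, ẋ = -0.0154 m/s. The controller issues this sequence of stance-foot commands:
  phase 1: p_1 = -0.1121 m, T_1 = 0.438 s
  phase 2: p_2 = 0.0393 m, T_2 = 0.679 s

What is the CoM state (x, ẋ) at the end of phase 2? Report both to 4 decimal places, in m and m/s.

phase 1: p=-0.1121, T=0.438, ωT=1.338178, cosh=2.037207, sinh=1.774883; start (x,ẋ)=(-0.011600, -0.015400) → end (x,ẋ)=(0.083693, 0.513601)
phase 2: p=0.0393, T=0.679, ωT=2.074481, cosh=4.043017, sinh=3.917395; start (x,ẋ)=(0.083693, 0.513601) → end (x,ẋ)=(0.877323, 2.607808)

x = 0.8773, ẋ = 2.6078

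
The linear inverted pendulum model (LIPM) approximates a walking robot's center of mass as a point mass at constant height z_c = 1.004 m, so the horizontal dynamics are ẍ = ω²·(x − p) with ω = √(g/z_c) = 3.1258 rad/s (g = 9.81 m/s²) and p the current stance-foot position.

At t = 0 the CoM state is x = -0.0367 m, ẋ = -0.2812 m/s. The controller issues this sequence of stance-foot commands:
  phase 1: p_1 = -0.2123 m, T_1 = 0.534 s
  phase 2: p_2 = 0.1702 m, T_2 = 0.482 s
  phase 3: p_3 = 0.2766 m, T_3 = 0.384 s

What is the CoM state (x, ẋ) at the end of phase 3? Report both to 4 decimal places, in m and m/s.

x = 0.6126, ẋ = 1.2198

phase 1: p=-0.2123, T=0.534, ωT=1.669177, cosh=2.748100, sinh=2.559698; start (x,ẋ)=(-0.036700, -0.281200) → end (x,ẋ)=(0.039993, 0.632228)
phase 2: p=0.1702, T=0.482, ωT=1.506636, cosh=2.366591, sinh=2.144936; start (x,ẋ)=(0.039993, 0.632228) → end (x,ẋ)=(0.295892, 0.623237)
phase 3: p=0.2766, T=0.384, ωT=1.200307, cosh=1.811119, sinh=1.510018; start (x,ẋ)=(0.295892, 0.623237) → end (x,ẋ)=(0.612615, 1.219816)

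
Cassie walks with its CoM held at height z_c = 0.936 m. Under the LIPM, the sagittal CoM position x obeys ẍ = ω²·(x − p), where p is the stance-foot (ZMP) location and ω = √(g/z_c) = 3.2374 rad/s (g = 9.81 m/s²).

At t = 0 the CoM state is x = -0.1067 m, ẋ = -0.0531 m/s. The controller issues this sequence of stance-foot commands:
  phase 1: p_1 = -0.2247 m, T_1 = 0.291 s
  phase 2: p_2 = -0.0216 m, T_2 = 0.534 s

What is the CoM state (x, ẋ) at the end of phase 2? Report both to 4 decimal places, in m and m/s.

phase 1: p=-0.2247, T=0.291, ωT=0.942083, cosh=1.477568, sinh=1.087753; start (x,ẋ)=(-0.106700, -0.053100) → end (x,ẋ)=(-0.068188, 0.337077)
phase 2: p=-0.0216, T=0.534, ωT=1.728772, cosh=2.905616, sinh=2.728113; start (x,ẋ)=(-0.068188, 0.337077) → end (x,ẋ)=(0.127082, 0.567948)

x = 0.1271, ẋ = 0.5679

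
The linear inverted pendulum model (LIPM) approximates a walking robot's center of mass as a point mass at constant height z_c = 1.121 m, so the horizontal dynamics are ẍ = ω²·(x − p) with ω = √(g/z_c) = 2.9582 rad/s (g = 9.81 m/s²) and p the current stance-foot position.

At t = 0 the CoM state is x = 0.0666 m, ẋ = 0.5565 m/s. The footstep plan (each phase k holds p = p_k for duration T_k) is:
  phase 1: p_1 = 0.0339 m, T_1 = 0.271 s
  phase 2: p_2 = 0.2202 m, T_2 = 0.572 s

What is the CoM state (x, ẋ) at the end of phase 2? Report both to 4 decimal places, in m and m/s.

phase 1: p=0.0339, T=0.271, ωT=0.801672, cosh=1.338922, sinh=0.890344; start (x,ẋ)=(0.066600, 0.556500) → end (x,ẋ)=(0.245175, 0.831236)
phase 2: p=0.2202, T=0.572, ωT=1.692090, cosh=2.807478, sinh=2.623344; start (x,ẋ)=(0.245175, 0.831236) → end (x,ẋ)=(1.027461, 2.527493)

x = 1.0275, ẋ = 2.5275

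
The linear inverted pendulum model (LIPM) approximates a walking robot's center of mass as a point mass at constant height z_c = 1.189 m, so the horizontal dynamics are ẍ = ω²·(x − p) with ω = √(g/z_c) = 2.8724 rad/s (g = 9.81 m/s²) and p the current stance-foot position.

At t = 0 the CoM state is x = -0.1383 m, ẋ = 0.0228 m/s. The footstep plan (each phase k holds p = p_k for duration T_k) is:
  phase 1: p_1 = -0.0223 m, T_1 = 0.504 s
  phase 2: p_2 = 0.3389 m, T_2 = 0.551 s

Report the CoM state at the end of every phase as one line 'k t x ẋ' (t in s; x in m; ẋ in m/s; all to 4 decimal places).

1 0.5040 -0.2667 -0.6183
2 1.0550 -1.6991 -5.6236

phase 1: p=-0.0223, T=0.504, ωT=1.447690, cosh=2.244195, sinh=2.009082; start (x,ẋ)=(-0.138300, 0.022800) → end (x,ẋ)=(-0.266679, -0.618255)
phase 2: p=0.3389, T=0.551, ωT=1.582692, cosh=2.536733, sinh=2.331312; start (x,ẋ)=(-0.266679, -0.618255) → end (x,ẋ)=(-1.699084, -5.623586)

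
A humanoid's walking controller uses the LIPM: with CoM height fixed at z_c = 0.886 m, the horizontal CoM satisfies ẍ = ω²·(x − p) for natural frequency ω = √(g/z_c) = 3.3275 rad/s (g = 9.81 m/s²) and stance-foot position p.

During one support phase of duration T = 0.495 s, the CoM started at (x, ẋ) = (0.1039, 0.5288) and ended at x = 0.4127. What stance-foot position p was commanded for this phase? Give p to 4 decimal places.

ωT = 3.3275·0.495 = 1.647112; cosh(ωT) = 2.692286, sinh(ωT) = 2.499681
x(T) = p + (x₀−p)·cosh(ωT) + (ẋ₀/ω)·sinh(ωT) ⇒ p·(1 − cosh) = x(T) − x₀·cosh − (ẋ₀/ω)·sinh
numerator   = 0.4127 − (0.1039)·2.692286 − (0.5288/3.3275)·2.499681 = -0.264273
denominator = 1 − 2.692286 = -1.692286
p = -0.264273 / -1.692286 = 0.1562

p = 0.1562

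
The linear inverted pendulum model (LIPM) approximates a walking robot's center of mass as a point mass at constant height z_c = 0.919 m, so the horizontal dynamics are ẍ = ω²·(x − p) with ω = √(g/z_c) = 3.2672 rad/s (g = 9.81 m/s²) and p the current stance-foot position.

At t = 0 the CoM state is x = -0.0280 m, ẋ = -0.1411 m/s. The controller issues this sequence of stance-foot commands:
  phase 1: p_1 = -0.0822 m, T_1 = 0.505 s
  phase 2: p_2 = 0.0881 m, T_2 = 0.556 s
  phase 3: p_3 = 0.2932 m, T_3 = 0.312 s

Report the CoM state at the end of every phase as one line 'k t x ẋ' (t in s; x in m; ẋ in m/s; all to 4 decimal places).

phase 1: p=-0.0822, T=0.505, ωT=1.649936, cosh=2.699354, sinh=2.507292; start (x,ẋ)=(-0.028000, -0.141100) → end (x,ẋ)=(-0.044177, 0.063118)
phase 2: p=0.0881, T=0.556, ωT=1.816563, cosh=3.156633, sinh=2.994050; start (x,ẋ)=(-0.044177, 0.063118) → end (x,ẋ)=(-0.271609, -1.094714)
phase 3: p=0.2932, T=0.312, ωT=1.019366, cosh=1.566131, sinh=1.205307; start (x,ẋ)=(-0.271609, -1.094714) → end (x,ẋ)=(-0.995217, -3.938672)

1 0.5050 -0.0442 0.0631
2 1.0610 -0.2716 -1.0947
3 1.3730 -0.9952 -3.9387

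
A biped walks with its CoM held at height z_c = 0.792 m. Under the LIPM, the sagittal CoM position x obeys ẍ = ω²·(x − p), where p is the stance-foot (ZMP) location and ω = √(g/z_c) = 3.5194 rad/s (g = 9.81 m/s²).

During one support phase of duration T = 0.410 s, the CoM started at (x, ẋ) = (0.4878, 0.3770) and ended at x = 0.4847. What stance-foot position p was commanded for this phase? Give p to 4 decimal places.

ωT = 3.5194·0.410 = 1.442954; cosh(ωT) = 2.234706, sinh(ωT) = 1.998477
x(T) = p + (x₀−p)·cosh(ωT) + (ẋ₀/ω)·sinh(ωT) ⇒ p·(1 − cosh) = x(T) − x₀·cosh − (ẋ₀/ω)·sinh
numerator   = 0.4847 − (0.4878)·2.234706 − (0.3770/3.5194)·1.998477 = -0.819467
denominator = 1 − 2.234706 = -1.234706
p = -0.819467 / -1.234706 = 0.6637

p = 0.6637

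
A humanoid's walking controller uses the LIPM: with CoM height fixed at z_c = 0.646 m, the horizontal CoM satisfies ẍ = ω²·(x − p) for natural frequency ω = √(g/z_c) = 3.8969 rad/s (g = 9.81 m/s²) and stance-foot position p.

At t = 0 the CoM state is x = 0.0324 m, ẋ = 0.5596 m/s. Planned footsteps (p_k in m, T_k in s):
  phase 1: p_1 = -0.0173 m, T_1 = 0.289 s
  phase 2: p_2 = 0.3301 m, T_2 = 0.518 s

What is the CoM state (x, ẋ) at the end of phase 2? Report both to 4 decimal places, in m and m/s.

x = 1.2412, ẋ = 3.7460

phase 1: p=-0.0173, T=0.289, ωT=1.126204, cosh=1.704095, sinh=1.379833; start (x,ẋ)=(0.032400, 0.559600) → end (x,ẋ)=(0.265539, 1.220852)
phase 2: p=0.3301, T=0.518, ωT=2.018594, cosh=3.830289, sinh=3.697446; start (x,ẋ)=(0.265539, 1.220852) → end (x,ẋ)=(1.241180, 3.745988)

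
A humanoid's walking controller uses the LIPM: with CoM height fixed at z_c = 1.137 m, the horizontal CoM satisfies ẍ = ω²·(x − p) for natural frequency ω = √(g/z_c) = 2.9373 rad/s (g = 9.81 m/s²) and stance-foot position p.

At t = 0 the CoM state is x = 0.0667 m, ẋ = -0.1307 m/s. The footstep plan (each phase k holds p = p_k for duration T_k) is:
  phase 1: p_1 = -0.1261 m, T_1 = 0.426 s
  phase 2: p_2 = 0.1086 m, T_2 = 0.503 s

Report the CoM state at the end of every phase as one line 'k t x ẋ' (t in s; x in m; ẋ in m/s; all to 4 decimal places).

1 0.4260 0.1670 0.6615
2 0.9290 0.7109 1.8810

phase 1: p=-0.1261, T=0.426, ωT=1.251290, cosh=1.890492, sinh=1.604356; start (x,ẋ)=(0.066700, -0.130700) → end (x,ẋ)=(0.166998, 0.661478)
phase 2: p=0.1086, T=0.503, ωT=1.477462, cosh=2.305013, sinh=2.076797; start (x,ẋ)=(0.166998, 0.661478) → end (x,ẋ)=(0.710902, 1.880955)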